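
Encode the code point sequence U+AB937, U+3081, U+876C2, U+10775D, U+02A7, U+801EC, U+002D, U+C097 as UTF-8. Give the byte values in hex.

F2 AB A4 B7 E3 82 81 F2 87 9B 82 F4 87 9D 9D CA A7 F2 80 87 AC 2D EC 82 97

U+AB937: 4-byte form → F2 AB A4 B7.
U+3081: 3-byte form → E3 82 81.
U+876C2: 4-byte form → F2 87 9B 82.
U+10775D: 4-byte form → F4 87 9D 9D.
U+02A7: 2-byte form → CA A7.
U+801EC: 4-byte form → F2 80 87 AC.
U+002D: 1-byte form → 2D.
U+C097: 3-byte form → EC 82 97.
Concatenated (25 bytes): F2 AB A4 B7 E3 82 81 F2 87 9B 82 F4 87 9D 9D CA A7 F2 80 87 AC 2D EC 82 97.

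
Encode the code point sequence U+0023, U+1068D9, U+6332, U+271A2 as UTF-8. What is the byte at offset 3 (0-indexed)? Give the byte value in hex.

0xA3

U+0023 → 1-byte form 23 at offsets 0–0.
U+1068D9 → 4-byte form F4 86 A3 99 at offsets 1–4.
Offset 3 falls in char 2's range; it's byte 3 of F4 86 A3 99 = 0xA3.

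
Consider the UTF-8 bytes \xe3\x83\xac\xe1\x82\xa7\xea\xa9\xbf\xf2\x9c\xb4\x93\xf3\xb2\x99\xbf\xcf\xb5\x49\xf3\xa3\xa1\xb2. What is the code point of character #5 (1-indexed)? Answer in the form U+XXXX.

Offset 0: leading byte 0xE3 = 11100011 → 3-byte char #1 = E3 83 AC.
Offset 3: leading byte 0xE1 = 11100001 → 3-byte char #2 = E1 82 A7.
Offset 6: leading byte 0xEA = 11101010 → 3-byte char #3 = EA A9 BF.
Offset 9: leading byte 0xF2 = 11110010 → 4-byte char #4 = F2 9C B4 93.
Offset 13: leading byte 0xF3 = 11110011 → 4-byte char #5 = F3 B2 99 BF.
Leading byte 0xF3 = 11110011 matches 11110xxx → 4-byte sequence.
Byte 1: 0xF3 = 11110011, payload 011 (3 bits).
Byte 2: 0xB2 = 10110010 (10xxxxxx ✓), payload 110010.
Byte 3: 0x99 = 10011001 (10xxxxxx ✓), payload 011001.
Byte 4: 0xBF = 10111111 (10xxxxxx ✓), payload 111111.
Concatenate: 011110010011001111111 = 0xF267F (21 bits → U+F267F).

U+F267F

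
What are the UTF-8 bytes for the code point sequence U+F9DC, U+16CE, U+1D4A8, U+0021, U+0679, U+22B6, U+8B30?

EF A7 9C E1 9B 8E F0 9D 92 A8 21 D9 B9 E2 8A B6 E8 AC B0

U+F9DC: 3-byte form → EF A7 9C.
U+16CE: 3-byte form → E1 9B 8E.
U+1D4A8: 4-byte form → F0 9D 92 A8.
U+0021: 1-byte form → 21.
U+0679: 2-byte form → D9 B9.
U+22B6: 3-byte form → E2 8A B6.
U+8B30: 3-byte form → E8 AC B0.
Concatenated (19 bytes): EF A7 9C E1 9B 8E F0 9D 92 A8 21 D9 B9 E2 8A B6 E8 AC B0.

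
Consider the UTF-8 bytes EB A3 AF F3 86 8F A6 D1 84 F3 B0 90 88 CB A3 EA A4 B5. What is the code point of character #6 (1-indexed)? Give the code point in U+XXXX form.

Offset 0: leading byte 0xEB = 11101011 → 3-byte char #1 = EB A3 AF.
Offset 3: leading byte 0xF3 = 11110011 → 4-byte char #2 = F3 86 8F A6.
Offset 7: leading byte 0xD1 = 11010001 → 2-byte char #3 = D1 84.
Offset 9: leading byte 0xF3 = 11110011 → 4-byte char #4 = F3 B0 90 88.
Offset 13: leading byte 0xCB = 11001011 → 2-byte char #5 = CB A3.
Offset 15: leading byte 0xEA = 11101010 → 3-byte char #6 = EA A4 B5.
Leading byte 0xEA = 11101010 matches 1110xxxx → 3-byte sequence.
Byte 1: 0xEA = 11101010, payload 1010 (4 bits).
Byte 2: 0xA4 = 10100100 (10xxxxxx ✓), payload 100100.
Byte 3: 0xB5 = 10110101 (10xxxxxx ✓), payload 110101.
Concatenate: 1010100100110101 = 0xA935 (16 bits → U+A935).

U+A935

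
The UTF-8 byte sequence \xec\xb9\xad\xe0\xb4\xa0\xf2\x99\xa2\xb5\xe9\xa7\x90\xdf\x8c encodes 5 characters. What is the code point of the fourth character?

U+99D0

Offset 0: leading byte 0xEC = 11101100 → 3-byte char #1 = EC B9 AD.
Offset 3: leading byte 0xE0 = 11100000 → 3-byte char #2 = E0 B4 A0.
Offset 6: leading byte 0xF2 = 11110010 → 4-byte char #3 = F2 99 A2 B5.
Offset 10: leading byte 0xE9 = 11101001 → 3-byte char #4 = E9 A7 90.
Leading byte 0xE9 = 11101001 matches 1110xxxx → 3-byte sequence.
Byte 1: 0xE9 = 11101001, payload 1001 (4 bits).
Byte 2: 0xA7 = 10100111 (10xxxxxx ✓), payload 100111.
Byte 3: 0x90 = 10010000 (10xxxxxx ✓), payload 010000.
Concatenate: 1001100111010000 = 0x99D0 (16 bits → U+99D0).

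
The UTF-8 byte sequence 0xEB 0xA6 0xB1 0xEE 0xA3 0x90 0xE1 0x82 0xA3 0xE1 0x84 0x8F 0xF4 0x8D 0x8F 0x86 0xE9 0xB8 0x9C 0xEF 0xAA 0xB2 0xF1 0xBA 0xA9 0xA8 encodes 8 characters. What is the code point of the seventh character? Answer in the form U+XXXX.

Offset 0: leading byte 0xEB = 11101011 → 3-byte char #1 = EB A6 B1.
Offset 3: leading byte 0xEE = 11101110 → 3-byte char #2 = EE A3 90.
Offset 6: leading byte 0xE1 = 11100001 → 3-byte char #3 = E1 82 A3.
Offset 9: leading byte 0xE1 = 11100001 → 3-byte char #4 = E1 84 8F.
Offset 12: leading byte 0xF4 = 11110100 → 4-byte char #5 = F4 8D 8F 86.
Offset 16: leading byte 0xE9 = 11101001 → 3-byte char #6 = E9 B8 9C.
Offset 19: leading byte 0xEF = 11101111 → 3-byte char #7 = EF AA B2.
Leading byte 0xEF = 11101111 matches 1110xxxx → 3-byte sequence.
Byte 1: 0xEF = 11101111, payload 1111 (4 bits).
Byte 2: 0xAA = 10101010 (10xxxxxx ✓), payload 101010.
Byte 3: 0xB2 = 10110010 (10xxxxxx ✓), payload 110010.
Concatenate: 1111101010110010 = 0xFAB2 (16 bits → U+FAB2).

U+FAB2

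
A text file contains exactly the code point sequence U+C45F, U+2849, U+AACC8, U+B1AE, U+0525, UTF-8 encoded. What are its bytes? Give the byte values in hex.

U+C45F: 3-byte form → EC 91 9F.
U+2849: 3-byte form → E2 A1 89.
U+AACC8: 4-byte form → F2 AA B3 88.
U+B1AE: 3-byte form → EB 86 AE.
U+0525: 2-byte form → D4 A5.
Concatenated (15 bytes): EC 91 9F E2 A1 89 F2 AA B3 88 EB 86 AE D4 A5.

EC 91 9F E2 A1 89 F2 AA B3 88 EB 86 AE D4 A5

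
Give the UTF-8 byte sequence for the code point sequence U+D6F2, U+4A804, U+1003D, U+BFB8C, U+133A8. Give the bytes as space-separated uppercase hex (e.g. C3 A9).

U+D6F2: 3-byte form → ED 9B B2.
U+4A804: 4-byte form → F1 8A A0 84.
U+1003D: 4-byte form → F0 90 80 BD.
U+BFB8C: 4-byte form → F2 BF AE 8C.
U+133A8: 4-byte form → F0 93 8E A8.
Concatenated (19 bytes): ED 9B B2 F1 8A A0 84 F0 90 80 BD F2 BF AE 8C F0 93 8E A8.

ED 9B B2 F1 8A A0 84 F0 90 80 BD F2 BF AE 8C F0 93 8E A8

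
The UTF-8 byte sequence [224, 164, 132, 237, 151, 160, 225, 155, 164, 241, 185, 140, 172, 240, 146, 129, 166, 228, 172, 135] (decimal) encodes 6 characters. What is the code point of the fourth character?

Offset 0: leading byte 0xE0 = 11100000 → 3-byte char #1 = E0 A4 84.
Offset 3: leading byte 0xED = 11101101 → 3-byte char #2 = ED 97 A0.
Offset 6: leading byte 0xE1 = 11100001 → 3-byte char #3 = E1 9B A4.
Offset 9: leading byte 0xF1 = 11110001 → 4-byte char #4 = F1 B9 8C AC.
Leading byte 0xF1 = 11110001 matches 11110xxx → 4-byte sequence.
Byte 1: 0xF1 = 11110001, payload 001 (3 bits).
Byte 2: 0xB9 = 10111001 (10xxxxxx ✓), payload 111001.
Byte 3: 0x8C = 10001100 (10xxxxxx ✓), payload 001100.
Byte 4: 0xAC = 10101100 (10xxxxxx ✓), payload 101100.
Concatenate: 001111001001100101100 = 0x7932C (21 bits → U+7932C).

U+7932C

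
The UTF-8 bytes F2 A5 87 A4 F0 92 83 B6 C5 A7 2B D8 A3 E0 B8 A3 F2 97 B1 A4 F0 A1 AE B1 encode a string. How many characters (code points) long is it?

Byte at offset 0: 0xF2 = 11110010 → 4-byte char (#1). Advance 4.
Byte at offset 4: 0xF0 = 11110000 → 4-byte char (#2). Advance 4.
Byte at offset 8: 0xC5 = 11000101 → 2-byte char (#3). Advance 2.
Byte at offset 10: 0x2B = 00101011 → 1-byte char (#4). Advance 1.
Byte at offset 11: 0xD8 = 11011000 → 2-byte char (#5). Advance 2.
Byte at offset 13: 0xE0 = 11100000 → 3-byte char (#6). Advance 3.
Byte at offset 16: 0xF2 = 11110010 → 4-byte char (#7). Advance 4.
Byte at offset 20: 0xF0 = 11110000 → 4-byte char (#8). Advance 4.
Reached end at offset 24 after 8 code points.

8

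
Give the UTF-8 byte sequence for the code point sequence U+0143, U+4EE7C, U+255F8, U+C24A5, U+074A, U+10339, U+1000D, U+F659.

U+0143: 2-byte form → C5 83.
U+4EE7C: 4-byte form → F1 8E B9 BC.
U+255F8: 4-byte form → F0 A5 97 B8.
U+C24A5: 4-byte form → F3 82 92 A5.
U+074A: 2-byte form → DD 8A.
U+10339: 4-byte form → F0 90 8C B9.
U+1000D: 4-byte form → F0 90 80 8D.
U+F659: 3-byte form → EF 99 99.
Concatenated (27 bytes): C5 83 F1 8E B9 BC F0 A5 97 B8 F3 82 92 A5 DD 8A F0 90 8C B9 F0 90 80 8D EF 99 99.

C5 83 F1 8E B9 BC F0 A5 97 B8 F3 82 92 A5 DD 8A F0 90 8C B9 F0 90 80 8D EF 99 99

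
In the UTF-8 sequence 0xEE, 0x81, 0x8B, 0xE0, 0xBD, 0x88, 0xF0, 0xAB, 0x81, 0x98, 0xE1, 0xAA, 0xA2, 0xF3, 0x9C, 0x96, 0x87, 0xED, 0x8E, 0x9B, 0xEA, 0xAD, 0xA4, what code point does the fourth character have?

U+1AA2

Offset 0: leading byte 0xEE = 11101110 → 3-byte char #1 = EE 81 8B.
Offset 3: leading byte 0xE0 = 11100000 → 3-byte char #2 = E0 BD 88.
Offset 6: leading byte 0xF0 = 11110000 → 4-byte char #3 = F0 AB 81 98.
Offset 10: leading byte 0xE1 = 11100001 → 3-byte char #4 = E1 AA A2.
Leading byte 0xE1 = 11100001 matches 1110xxxx → 3-byte sequence.
Byte 1: 0xE1 = 11100001, payload 0001 (4 bits).
Byte 2: 0xAA = 10101010 (10xxxxxx ✓), payload 101010.
Byte 3: 0xA2 = 10100010 (10xxxxxx ✓), payload 100010.
Concatenate: 0001101010100010 = 0x1AA2 (16 bits → U+1AA2).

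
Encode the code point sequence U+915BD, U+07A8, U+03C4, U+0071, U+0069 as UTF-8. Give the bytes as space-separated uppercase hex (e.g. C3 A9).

U+915BD: 4-byte form → F2 91 96 BD.
U+07A8: 2-byte form → DE A8.
U+03C4: 2-byte form → CF 84.
U+0071: 1-byte form → 71.
U+0069: 1-byte form → 69.
Concatenated (10 bytes): F2 91 96 BD DE A8 CF 84 71 69.

F2 91 96 BD DE A8 CF 84 71 69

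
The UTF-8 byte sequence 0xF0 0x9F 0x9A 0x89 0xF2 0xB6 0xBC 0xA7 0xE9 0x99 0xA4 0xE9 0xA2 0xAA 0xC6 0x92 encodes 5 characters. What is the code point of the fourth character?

U+98AA

Offset 0: leading byte 0xF0 = 11110000 → 4-byte char #1 = F0 9F 9A 89.
Offset 4: leading byte 0xF2 = 11110010 → 4-byte char #2 = F2 B6 BC A7.
Offset 8: leading byte 0xE9 = 11101001 → 3-byte char #3 = E9 99 A4.
Offset 11: leading byte 0xE9 = 11101001 → 3-byte char #4 = E9 A2 AA.
Leading byte 0xE9 = 11101001 matches 1110xxxx → 3-byte sequence.
Byte 1: 0xE9 = 11101001, payload 1001 (4 bits).
Byte 2: 0xA2 = 10100010 (10xxxxxx ✓), payload 100010.
Byte 3: 0xAA = 10101010 (10xxxxxx ✓), payload 101010.
Concatenate: 1001100010101010 = 0x98AA (16 bits → U+98AA).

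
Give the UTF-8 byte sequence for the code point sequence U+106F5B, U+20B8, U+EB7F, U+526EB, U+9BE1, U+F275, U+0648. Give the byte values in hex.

F4 86 BD 9B E2 82 B8 EE AD BF F1 92 9B AB E9 AF A1 EF 89 B5 D9 88

U+106F5B: 4-byte form → F4 86 BD 9B.
U+20B8: 3-byte form → E2 82 B8.
U+EB7F: 3-byte form → EE AD BF.
U+526EB: 4-byte form → F1 92 9B AB.
U+9BE1: 3-byte form → E9 AF A1.
U+F275: 3-byte form → EF 89 B5.
U+0648: 2-byte form → D9 88.
Concatenated (22 bytes): F4 86 BD 9B E2 82 B8 EE AD BF F1 92 9B AB E9 AF A1 EF 89 B5 D9 88.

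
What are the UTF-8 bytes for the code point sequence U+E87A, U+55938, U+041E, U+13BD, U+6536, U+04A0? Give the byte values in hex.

EE A1 BA F1 95 A4 B8 D0 9E E1 8E BD E6 94 B6 D2 A0

U+E87A: 3-byte form → EE A1 BA.
U+55938: 4-byte form → F1 95 A4 B8.
U+041E: 2-byte form → D0 9E.
U+13BD: 3-byte form → E1 8E BD.
U+6536: 3-byte form → E6 94 B6.
U+04A0: 2-byte form → D2 A0.
Concatenated (17 bytes): EE A1 BA F1 95 A4 B8 D0 9E E1 8E BD E6 94 B6 D2 A0.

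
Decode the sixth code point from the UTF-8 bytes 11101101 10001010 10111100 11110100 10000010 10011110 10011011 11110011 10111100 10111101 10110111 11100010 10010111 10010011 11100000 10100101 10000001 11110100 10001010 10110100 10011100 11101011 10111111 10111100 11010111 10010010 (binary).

U+10AD1C

Offset 0: leading byte 0xED = 11101101 → 3-byte char #1 = ED 8A BC.
Offset 3: leading byte 0xF4 = 11110100 → 4-byte char #2 = F4 82 9E 9B.
Offset 7: leading byte 0xF3 = 11110011 → 4-byte char #3 = F3 BC BD B7.
Offset 11: leading byte 0xE2 = 11100010 → 3-byte char #4 = E2 97 93.
Offset 14: leading byte 0xE0 = 11100000 → 3-byte char #5 = E0 A5 81.
Offset 17: leading byte 0xF4 = 11110100 → 4-byte char #6 = F4 8A B4 9C.
Leading byte 0xF4 = 11110100 matches 11110xxx → 4-byte sequence.
Byte 1: 0xF4 = 11110100, payload 100 (3 bits).
Byte 2: 0x8A = 10001010 (10xxxxxx ✓), payload 001010.
Byte 3: 0xB4 = 10110100 (10xxxxxx ✓), payload 110100.
Byte 4: 0x9C = 10011100 (10xxxxxx ✓), payload 011100.
Concatenate: 100001010110100011100 = 0x10AD1C (21 bits → U+10AD1C).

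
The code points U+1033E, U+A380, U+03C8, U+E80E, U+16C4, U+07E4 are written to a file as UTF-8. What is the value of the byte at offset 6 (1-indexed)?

0x8E

1-indexed offset 6 is 0-indexed offset 5.
U+1033E → 4-byte form F0 90 8C BE at offsets 0–3.
U+A380 → 3-byte form EA 8E 80 at offsets 4–6.
Offset 5 falls in char 2's range; it's byte 2 of EA 8E 80 = 0x8E.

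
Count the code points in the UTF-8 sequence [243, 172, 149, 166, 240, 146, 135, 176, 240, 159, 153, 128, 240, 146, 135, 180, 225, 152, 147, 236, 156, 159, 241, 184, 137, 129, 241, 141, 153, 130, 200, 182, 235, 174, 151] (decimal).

Byte at offset 0: 0xF3 = 11110011 → 4-byte char (#1). Advance 4.
Byte at offset 4: 0xF0 = 11110000 → 4-byte char (#2). Advance 4.
Byte at offset 8: 0xF0 = 11110000 → 4-byte char (#3). Advance 4.
Byte at offset 12: 0xF0 = 11110000 → 4-byte char (#4). Advance 4.
Byte at offset 16: 0xE1 = 11100001 → 3-byte char (#5). Advance 3.
Byte at offset 19: 0xEC = 11101100 → 3-byte char (#6). Advance 3.
Byte at offset 22: 0xF1 = 11110001 → 4-byte char (#7). Advance 4.
Byte at offset 26: 0xF1 = 11110001 → 4-byte char (#8). Advance 4.
Byte at offset 30: 0xC8 = 11001000 → 2-byte char (#9). Advance 2.
Byte at offset 32: 0xEB = 11101011 → 3-byte char (#10). Advance 3.
Reached end at offset 35 after 10 code points.

10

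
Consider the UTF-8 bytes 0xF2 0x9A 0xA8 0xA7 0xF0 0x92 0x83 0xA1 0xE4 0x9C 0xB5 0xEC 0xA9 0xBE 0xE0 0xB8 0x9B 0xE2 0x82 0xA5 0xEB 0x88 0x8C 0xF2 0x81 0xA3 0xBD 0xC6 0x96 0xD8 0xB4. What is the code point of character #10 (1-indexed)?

U+0634

Offset 0: leading byte 0xF2 = 11110010 → 4-byte char #1 = F2 9A A8 A7.
Offset 4: leading byte 0xF0 = 11110000 → 4-byte char #2 = F0 92 83 A1.
Offset 8: leading byte 0xE4 = 11100100 → 3-byte char #3 = E4 9C B5.
Offset 11: leading byte 0xEC = 11101100 → 3-byte char #4 = EC A9 BE.
Offset 14: leading byte 0xE0 = 11100000 → 3-byte char #5 = E0 B8 9B.
Offset 17: leading byte 0xE2 = 11100010 → 3-byte char #6 = E2 82 A5.
Offset 20: leading byte 0xEB = 11101011 → 3-byte char #7 = EB 88 8C.
Offset 23: leading byte 0xF2 = 11110010 → 4-byte char #8 = F2 81 A3 BD.
Offset 27: leading byte 0xC6 = 11000110 → 2-byte char #9 = C6 96.
Offset 29: leading byte 0xD8 = 11011000 → 2-byte char #10 = D8 B4.
Leading byte 0xD8 = 11011000 matches 110xxxxx → 2-byte sequence.
Byte 1: 0xD8 = 11011000, payload 11000 (5 bits).
Byte 2: 0xB4 = 10110100 (10xxxxxx ✓), payload 110100.
Concatenate: 11000110100 = 0x634 (11 bits → U+0634).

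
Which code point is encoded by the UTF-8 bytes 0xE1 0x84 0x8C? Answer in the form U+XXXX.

U+110C

Leading byte 0xE1 = 11100001 matches 1110xxxx → 3-byte sequence.
Byte 1: 0xE1 = 11100001, payload 0001 (4 bits).
Byte 2: 0x84 = 10000100 (10xxxxxx ✓), payload 000100.
Byte 3: 0x8C = 10001100 (10xxxxxx ✓), payload 001100.
Concatenate: 0001000100001100 = 0x110C (16 bits → U+110C).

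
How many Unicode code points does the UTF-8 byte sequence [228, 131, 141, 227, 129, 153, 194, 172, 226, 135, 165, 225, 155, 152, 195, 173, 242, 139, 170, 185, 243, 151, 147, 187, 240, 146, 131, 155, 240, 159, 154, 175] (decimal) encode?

10

Byte at offset 0: 0xE4 = 11100100 → 3-byte char (#1). Advance 3.
Byte at offset 3: 0xE3 = 11100011 → 3-byte char (#2). Advance 3.
Byte at offset 6: 0xC2 = 11000010 → 2-byte char (#3). Advance 2.
Byte at offset 8: 0xE2 = 11100010 → 3-byte char (#4). Advance 3.
Byte at offset 11: 0xE1 = 11100001 → 3-byte char (#5). Advance 3.
Byte at offset 14: 0xC3 = 11000011 → 2-byte char (#6). Advance 2.
Byte at offset 16: 0xF2 = 11110010 → 4-byte char (#7). Advance 4.
Byte at offset 20: 0xF3 = 11110011 → 4-byte char (#8). Advance 4.
Byte at offset 24: 0xF0 = 11110000 → 4-byte char (#9). Advance 4.
Byte at offset 28: 0xF0 = 11110000 → 4-byte char (#10). Advance 4.
Reached end at offset 32 after 10 code points.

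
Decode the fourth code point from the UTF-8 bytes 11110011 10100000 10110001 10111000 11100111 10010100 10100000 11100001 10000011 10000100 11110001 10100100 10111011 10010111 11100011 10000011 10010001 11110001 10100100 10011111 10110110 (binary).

Offset 0: leading byte 0xF3 = 11110011 → 4-byte char #1 = F3 A0 B1 B8.
Offset 4: leading byte 0xE7 = 11100111 → 3-byte char #2 = E7 94 A0.
Offset 7: leading byte 0xE1 = 11100001 → 3-byte char #3 = E1 83 84.
Offset 10: leading byte 0xF1 = 11110001 → 4-byte char #4 = F1 A4 BB 97.
Leading byte 0xF1 = 11110001 matches 11110xxx → 4-byte sequence.
Byte 1: 0xF1 = 11110001, payload 001 (3 bits).
Byte 2: 0xA4 = 10100100 (10xxxxxx ✓), payload 100100.
Byte 3: 0xBB = 10111011 (10xxxxxx ✓), payload 111011.
Byte 4: 0x97 = 10010111 (10xxxxxx ✓), payload 010111.
Concatenate: 001100100111011010111 = 0x64ED7 (21 bits → U+64ED7).

U+64ED7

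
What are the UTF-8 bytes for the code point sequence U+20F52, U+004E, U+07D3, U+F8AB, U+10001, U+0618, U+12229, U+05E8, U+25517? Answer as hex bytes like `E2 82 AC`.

F0 A0 BD 92 4E DF 93 EF A2 AB F0 90 80 81 D8 98 F0 92 88 A9 D7 A8 F0 A5 94 97

U+20F52: 4-byte form → F0 A0 BD 92.
U+004E: 1-byte form → 4E.
U+07D3: 2-byte form → DF 93.
U+F8AB: 3-byte form → EF A2 AB.
U+10001: 4-byte form → F0 90 80 81.
U+0618: 2-byte form → D8 98.
U+12229: 4-byte form → F0 92 88 A9.
U+05E8: 2-byte form → D7 A8.
U+25517: 4-byte form → F0 A5 94 97.
Concatenated (26 bytes): F0 A0 BD 92 4E DF 93 EF A2 AB F0 90 80 81 D8 98 F0 92 88 A9 D7 A8 F0 A5 94 97.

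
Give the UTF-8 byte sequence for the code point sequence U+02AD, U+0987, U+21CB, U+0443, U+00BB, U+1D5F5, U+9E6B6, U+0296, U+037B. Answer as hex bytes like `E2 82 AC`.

CA AD E0 A6 87 E2 87 8B D1 83 C2 BB F0 9D 97 B5 F2 9E 9A B6 CA 96 CD BB

U+02AD: 2-byte form → CA AD.
U+0987: 3-byte form → E0 A6 87.
U+21CB: 3-byte form → E2 87 8B.
U+0443: 2-byte form → D1 83.
U+00BB: 2-byte form → C2 BB.
U+1D5F5: 4-byte form → F0 9D 97 B5.
U+9E6B6: 4-byte form → F2 9E 9A B6.
U+0296: 2-byte form → CA 96.
U+037B: 2-byte form → CD BB.
Concatenated (24 bytes): CA AD E0 A6 87 E2 87 8B D1 83 C2 BB F0 9D 97 B5 F2 9E 9A B6 CA 96 CD BB.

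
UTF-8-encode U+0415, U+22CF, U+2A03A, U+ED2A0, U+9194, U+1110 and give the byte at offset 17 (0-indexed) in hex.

U+0415 → 2-byte form D0 95 at offsets 0–1.
U+22CF → 3-byte form E2 8B 8F at offsets 2–4.
U+2A03A → 4-byte form F0 AA 80 BA at offsets 5–8.
U+ED2A0 → 4-byte form F3 AD 8A A0 at offsets 9–12.
U+9194 → 3-byte form E9 86 94 at offsets 13–15.
U+1110 → 3-byte form E1 84 90 at offsets 16–18.
Offset 17 falls in char 6's range; it's byte 2 of E1 84 90 = 0x84.

0x84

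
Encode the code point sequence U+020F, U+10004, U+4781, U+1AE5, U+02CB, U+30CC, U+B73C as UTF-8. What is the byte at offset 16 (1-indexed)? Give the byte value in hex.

1-indexed offset 16 is 0-indexed offset 15.
U+020F → 2-byte form C8 8F at offsets 0–1.
U+10004 → 4-byte form F0 90 80 84 at offsets 2–5.
U+4781 → 3-byte form E4 9E 81 at offsets 6–8.
U+1AE5 → 3-byte form E1 AB A5 at offsets 9–11.
U+02CB → 2-byte form CB 8B at offsets 12–13.
U+30CC → 3-byte form E3 83 8C at offsets 14–16.
Offset 15 falls in char 6's range; it's byte 2 of E3 83 8C = 0x83.

0x83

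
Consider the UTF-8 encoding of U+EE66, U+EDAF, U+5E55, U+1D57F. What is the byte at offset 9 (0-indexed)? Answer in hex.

0xF0

U+EE66 → 3-byte form EE B9 A6 at offsets 0–2.
U+EDAF → 3-byte form EE B6 AF at offsets 3–5.
U+5E55 → 3-byte form E5 B9 95 at offsets 6–8.
U+1D57F → 4-byte form F0 9D 95 BF at offsets 9–12.
Offset 9 falls in char 4's range; it's byte 1 of F0 9D 95 BF = 0xF0.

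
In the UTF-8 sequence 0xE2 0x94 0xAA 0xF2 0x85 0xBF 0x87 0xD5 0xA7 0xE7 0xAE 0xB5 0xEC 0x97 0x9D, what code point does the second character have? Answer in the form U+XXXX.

U+85FC7

Offset 0: leading byte 0xE2 = 11100010 → 3-byte char #1 = E2 94 AA.
Offset 3: leading byte 0xF2 = 11110010 → 4-byte char #2 = F2 85 BF 87.
Leading byte 0xF2 = 11110010 matches 11110xxx → 4-byte sequence.
Byte 1: 0xF2 = 11110010, payload 010 (3 bits).
Byte 2: 0x85 = 10000101 (10xxxxxx ✓), payload 000101.
Byte 3: 0xBF = 10111111 (10xxxxxx ✓), payload 111111.
Byte 4: 0x87 = 10000111 (10xxxxxx ✓), payload 000111.
Concatenate: 010000101111111000111 = 0x85FC7 (21 bits → U+85FC7).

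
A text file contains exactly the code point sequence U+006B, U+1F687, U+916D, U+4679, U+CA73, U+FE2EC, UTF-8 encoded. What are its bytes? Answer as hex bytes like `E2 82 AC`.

U+006B: 1-byte form → 6B.
U+1F687: 4-byte form → F0 9F 9A 87.
U+916D: 3-byte form → E9 85 AD.
U+4679: 3-byte form → E4 99 B9.
U+CA73: 3-byte form → EC A9 B3.
U+FE2EC: 4-byte form → F3 BE 8B AC.
Concatenated (18 bytes): 6B F0 9F 9A 87 E9 85 AD E4 99 B9 EC A9 B3 F3 BE 8B AC.

6B F0 9F 9A 87 E9 85 AD E4 99 B9 EC A9 B3 F3 BE 8B AC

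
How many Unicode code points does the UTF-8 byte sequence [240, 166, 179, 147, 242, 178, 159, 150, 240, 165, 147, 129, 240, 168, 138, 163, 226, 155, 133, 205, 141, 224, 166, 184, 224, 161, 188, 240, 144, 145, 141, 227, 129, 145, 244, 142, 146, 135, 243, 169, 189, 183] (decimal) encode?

12

Byte at offset 0: 0xF0 = 11110000 → 4-byte char (#1). Advance 4.
Byte at offset 4: 0xF2 = 11110010 → 4-byte char (#2). Advance 4.
Byte at offset 8: 0xF0 = 11110000 → 4-byte char (#3). Advance 4.
Byte at offset 12: 0xF0 = 11110000 → 4-byte char (#4). Advance 4.
Byte at offset 16: 0xE2 = 11100010 → 3-byte char (#5). Advance 3.
Byte at offset 19: 0xCD = 11001101 → 2-byte char (#6). Advance 2.
Byte at offset 21: 0xE0 = 11100000 → 3-byte char (#7). Advance 3.
Byte at offset 24: 0xE0 = 11100000 → 3-byte char (#8). Advance 3.
Byte at offset 27: 0xF0 = 11110000 → 4-byte char (#9). Advance 4.
Byte at offset 31: 0xE3 = 11100011 → 3-byte char (#10). Advance 3.
Byte at offset 34: 0xF4 = 11110100 → 4-byte char (#11). Advance 4.
Byte at offset 38: 0xF3 = 11110011 → 4-byte char (#12). Advance 4.
Reached end at offset 42 after 12 code points.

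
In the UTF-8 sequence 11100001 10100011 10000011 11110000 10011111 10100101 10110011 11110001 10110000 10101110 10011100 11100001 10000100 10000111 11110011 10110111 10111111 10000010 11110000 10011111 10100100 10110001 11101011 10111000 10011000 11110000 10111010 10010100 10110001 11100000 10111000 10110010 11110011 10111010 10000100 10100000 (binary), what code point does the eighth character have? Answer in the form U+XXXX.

U+3A531

Offset 0: leading byte 0xE1 = 11100001 → 3-byte char #1 = E1 A3 83.
Offset 3: leading byte 0xF0 = 11110000 → 4-byte char #2 = F0 9F A5 B3.
Offset 7: leading byte 0xF1 = 11110001 → 4-byte char #3 = F1 B0 AE 9C.
Offset 11: leading byte 0xE1 = 11100001 → 3-byte char #4 = E1 84 87.
Offset 14: leading byte 0xF3 = 11110011 → 4-byte char #5 = F3 B7 BF 82.
Offset 18: leading byte 0xF0 = 11110000 → 4-byte char #6 = F0 9F A4 B1.
Offset 22: leading byte 0xEB = 11101011 → 3-byte char #7 = EB B8 98.
Offset 25: leading byte 0xF0 = 11110000 → 4-byte char #8 = F0 BA 94 B1.
Leading byte 0xF0 = 11110000 matches 11110xxx → 4-byte sequence.
Byte 1: 0xF0 = 11110000, payload 000 (3 bits).
Byte 2: 0xBA = 10111010 (10xxxxxx ✓), payload 111010.
Byte 3: 0x94 = 10010100 (10xxxxxx ✓), payload 010100.
Byte 4: 0xB1 = 10110001 (10xxxxxx ✓), payload 110001.
Concatenate: 000111010010100110001 = 0x3A531 (21 bits → U+3A531).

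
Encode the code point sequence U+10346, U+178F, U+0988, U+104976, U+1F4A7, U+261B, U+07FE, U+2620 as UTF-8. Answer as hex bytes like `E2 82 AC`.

F0 90 8D 86 E1 9E 8F E0 A6 88 F4 84 A5 B6 F0 9F 92 A7 E2 98 9B DF BE E2 98 A0

U+10346: 4-byte form → F0 90 8D 86.
U+178F: 3-byte form → E1 9E 8F.
U+0988: 3-byte form → E0 A6 88.
U+104976: 4-byte form → F4 84 A5 B6.
U+1F4A7: 4-byte form → F0 9F 92 A7.
U+261B: 3-byte form → E2 98 9B.
U+07FE: 2-byte form → DF BE.
U+2620: 3-byte form → E2 98 A0.
Concatenated (26 bytes): F0 90 8D 86 E1 9E 8F E0 A6 88 F4 84 A5 B6 F0 9F 92 A7 E2 98 9B DF BE E2 98 A0.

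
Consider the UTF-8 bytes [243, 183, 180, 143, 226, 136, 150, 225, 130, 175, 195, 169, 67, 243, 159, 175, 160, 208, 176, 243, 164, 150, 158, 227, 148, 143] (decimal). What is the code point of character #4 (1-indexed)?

U+00E9

Offset 0: leading byte 0xF3 = 11110011 → 4-byte char #1 = F3 B7 B4 8F.
Offset 4: leading byte 0xE2 = 11100010 → 3-byte char #2 = E2 88 96.
Offset 7: leading byte 0xE1 = 11100001 → 3-byte char #3 = E1 82 AF.
Offset 10: leading byte 0xC3 = 11000011 → 2-byte char #4 = C3 A9.
Leading byte 0xC3 = 11000011 matches 110xxxxx → 2-byte sequence.
Byte 1: 0xC3 = 11000011, payload 00011 (5 bits).
Byte 2: 0xA9 = 10101001 (10xxxxxx ✓), payload 101001.
Concatenate: 00011101001 = 0xE9 (11 bits → U+00E9).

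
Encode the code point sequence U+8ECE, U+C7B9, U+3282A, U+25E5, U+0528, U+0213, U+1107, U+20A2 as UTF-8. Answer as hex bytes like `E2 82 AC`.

E8 BB 8E EC 9E B9 F0 B2 A0 AA E2 97 A5 D4 A8 C8 93 E1 84 87 E2 82 A2

U+8ECE: 3-byte form → E8 BB 8E.
U+C7B9: 3-byte form → EC 9E B9.
U+3282A: 4-byte form → F0 B2 A0 AA.
U+25E5: 3-byte form → E2 97 A5.
U+0528: 2-byte form → D4 A8.
U+0213: 2-byte form → C8 93.
U+1107: 3-byte form → E1 84 87.
U+20A2: 3-byte form → E2 82 A2.
Concatenated (23 bytes): E8 BB 8E EC 9E B9 F0 B2 A0 AA E2 97 A5 D4 A8 C8 93 E1 84 87 E2 82 A2.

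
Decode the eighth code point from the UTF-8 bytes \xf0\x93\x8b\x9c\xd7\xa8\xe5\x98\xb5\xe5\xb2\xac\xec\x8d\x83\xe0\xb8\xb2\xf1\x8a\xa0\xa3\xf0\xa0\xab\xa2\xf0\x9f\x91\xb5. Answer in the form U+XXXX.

U+20AE2

Offset 0: leading byte 0xF0 = 11110000 → 4-byte char #1 = F0 93 8B 9C.
Offset 4: leading byte 0xD7 = 11010111 → 2-byte char #2 = D7 A8.
Offset 6: leading byte 0xE5 = 11100101 → 3-byte char #3 = E5 98 B5.
Offset 9: leading byte 0xE5 = 11100101 → 3-byte char #4 = E5 B2 AC.
Offset 12: leading byte 0xEC = 11101100 → 3-byte char #5 = EC 8D 83.
Offset 15: leading byte 0xE0 = 11100000 → 3-byte char #6 = E0 B8 B2.
Offset 18: leading byte 0xF1 = 11110001 → 4-byte char #7 = F1 8A A0 A3.
Offset 22: leading byte 0xF0 = 11110000 → 4-byte char #8 = F0 A0 AB A2.
Leading byte 0xF0 = 11110000 matches 11110xxx → 4-byte sequence.
Byte 1: 0xF0 = 11110000, payload 000 (3 bits).
Byte 2: 0xA0 = 10100000 (10xxxxxx ✓), payload 100000.
Byte 3: 0xAB = 10101011 (10xxxxxx ✓), payload 101011.
Byte 4: 0xA2 = 10100010 (10xxxxxx ✓), payload 100010.
Concatenate: 000100000101011100010 = 0x20AE2 (21 bits → U+20AE2).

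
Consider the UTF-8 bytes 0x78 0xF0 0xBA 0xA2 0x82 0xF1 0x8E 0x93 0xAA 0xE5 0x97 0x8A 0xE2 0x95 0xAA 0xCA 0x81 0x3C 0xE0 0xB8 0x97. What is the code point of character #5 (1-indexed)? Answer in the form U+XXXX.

Offset 0: leading byte 0x78 = 01111000 → 1-byte char #1 = 78.
Offset 1: leading byte 0xF0 = 11110000 → 4-byte char #2 = F0 BA A2 82.
Offset 5: leading byte 0xF1 = 11110001 → 4-byte char #3 = F1 8E 93 AA.
Offset 9: leading byte 0xE5 = 11100101 → 3-byte char #4 = E5 97 8A.
Offset 12: leading byte 0xE2 = 11100010 → 3-byte char #5 = E2 95 AA.
Leading byte 0xE2 = 11100010 matches 1110xxxx → 3-byte sequence.
Byte 1: 0xE2 = 11100010, payload 0010 (4 bits).
Byte 2: 0x95 = 10010101 (10xxxxxx ✓), payload 010101.
Byte 3: 0xAA = 10101010 (10xxxxxx ✓), payload 101010.
Concatenate: 0010010101101010 = 0x256A (16 bits → U+256A).

U+256A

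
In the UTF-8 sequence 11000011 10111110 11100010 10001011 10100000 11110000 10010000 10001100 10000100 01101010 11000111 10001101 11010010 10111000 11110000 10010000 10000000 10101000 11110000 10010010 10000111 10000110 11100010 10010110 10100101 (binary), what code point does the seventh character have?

Offset 0: leading byte 0xC3 = 11000011 → 2-byte char #1 = C3 BE.
Offset 2: leading byte 0xE2 = 11100010 → 3-byte char #2 = E2 8B A0.
Offset 5: leading byte 0xF0 = 11110000 → 4-byte char #3 = F0 90 8C 84.
Offset 9: leading byte 0x6A = 01101010 → 1-byte char #4 = 6A.
Offset 10: leading byte 0xC7 = 11000111 → 2-byte char #5 = C7 8D.
Offset 12: leading byte 0xD2 = 11010010 → 2-byte char #6 = D2 B8.
Offset 14: leading byte 0xF0 = 11110000 → 4-byte char #7 = F0 90 80 A8.
Leading byte 0xF0 = 11110000 matches 11110xxx → 4-byte sequence.
Byte 1: 0xF0 = 11110000, payload 000 (3 bits).
Byte 2: 0x90 = 10010000 (10xxxxxx ✓), payload 010000.
Byte 3: 0x80 = 10000000 (10xxxxxx ✓), payload 000000.
Byte 4: 0xA8 = 10101000 (10xxxxxx ✓), payload 101000.
Concatenate: 000010000000000101000 = 0x10028 (21 bits → U+10028).

U+10028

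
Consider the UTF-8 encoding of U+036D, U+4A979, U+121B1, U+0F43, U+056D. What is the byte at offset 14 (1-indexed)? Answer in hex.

1-indexed offset 14 is 0-indexed offset 13.
U+036D → 2-byte form CD AD at offsets 0–1.
U+4A979 → 4-byte form F1 8A A5 B9 at offsets 2–5.
U+121B1 → 4-byte form F0 92 86 B1 at offsets 6–9.
U+0F43 → 3-byte form E0 BD 83 at offsets 10–12.
U+056D → 2-byte form D5 AD at offsets 13–14.
Offset 13 falls in char 5's range; it's byte 1 of D5 AD = 0xD5.

0xD5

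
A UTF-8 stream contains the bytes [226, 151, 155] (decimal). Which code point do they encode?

Leading byte 0xE2 = 11100010 matches 1110xxxx → 3-byte sequence.
Byte 1: 0xE2 = 11100010, payload 0010 (4 bits).
Byte 2: 0x97 = 10010111 (10xxxxxx ✓), payload 010111.
Byte 3: 0x9B = 10011011 (10xxxxxx ✓), payload 011011.
Concatenate: 0010010111011011 = 0x25DB (16 bits → U+25DB).

U+25DB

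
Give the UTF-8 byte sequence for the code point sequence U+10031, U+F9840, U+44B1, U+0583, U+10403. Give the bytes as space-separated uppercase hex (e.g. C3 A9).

F0 90 80 B1 F3 B9 A1 80 E4 92 B1 D6 83 F0 90 90 83

U+10031: 4-byte form → F0 90 80 B1.
U+F9840: 4-byte form → F3 B9 A1 80.
U+44B1: 3-byte form → E4 92 B1.
U+0583: 2-byte form → D6 83.
U+10403: 4-byte form → F0 90 90 83.
Concatenated (17 bytes): F0 90 80 B1 F3 B9 A1 80 E4 92 B1 D6 83 F0 90 90 83.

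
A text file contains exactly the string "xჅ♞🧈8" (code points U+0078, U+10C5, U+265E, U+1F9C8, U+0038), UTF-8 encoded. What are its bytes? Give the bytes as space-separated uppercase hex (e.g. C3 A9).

U+0078: 1-byte form → 78.
U+10C5: 3-byte form → E1 83 85.
U+265E: 3-byte form → E2 99 9E.
U+1F9C8: 4-byte form → F0 9F A7 88.
U+0038: 1-byte form → 38.
Concatenated (12 bytes): 78 E1 83 85 E2 99 9E F0 9F A7 88 38.

78 E1 83 85 E2 99 9E F0 9F A7 88 38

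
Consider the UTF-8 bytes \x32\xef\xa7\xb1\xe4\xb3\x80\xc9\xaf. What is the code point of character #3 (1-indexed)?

U+4CC0

Offset 0: leading byte 0x32 = 00110010 → 1-byte char #1 = 32.
Offset 1: leading byte 0xEF = 11101111 → 3-byte char #2 = EF A7 B1.
Offset 4: leading byte 0xE4 = 11100100 → 3-byte char #3 = E4 B3 80.
Leading byte 0xE4 = 11100100 matches 1110xxxx → 3-byte sequence.
Byte 1: 0xE4 = 11100100, payload 0100 (4 bits).
Byte 2: 0xB3 = 10110011 (10xxxxxx ✓), payload 110011.
Byte 3: 0x80 = 10000000 (10xxxxxx ✓), payload 000000.
Concatenate: 0100110011000000 = 0x4CC0 (16 bits → U+4CC0).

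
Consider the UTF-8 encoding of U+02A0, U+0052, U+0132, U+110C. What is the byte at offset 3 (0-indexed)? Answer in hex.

U+02A0 → 2-byte form CA A0 at offsets 0–1.
U+0052 → 1-byte form 52 at offsets 2–2.
U+0132 → 2-byte form C4 B2 at offsets 3–4.
Offset 3 falls in char 3's range; it's byte 1 of C4 B2 = 0xC4.

0xC4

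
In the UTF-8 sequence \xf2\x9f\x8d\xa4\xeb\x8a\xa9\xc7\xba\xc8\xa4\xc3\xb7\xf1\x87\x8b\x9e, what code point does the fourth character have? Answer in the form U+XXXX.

U+0224

Offset 0: leading byte 0xF2 = 11110010 → 4-byte char #1 = F2 9F 8D A4.
Offset 4: leading byte 0xEB = 11101011 → 3-byte char #2 = EB 8A A9.
Offset 7: leading byte 0xC7 = 11000111 → 2-byte char #3 = C7 BA.
Offset 9: leading byte 0xC8 = 11001000 → 2-byte char #4 = C8 A4.
Leading byte 0xC8 = 11001000 matches 110xxxxx → 2-byte sequence.
Byte 1: 0xC8 = 11001000, payload 01000 (5 bits).
Byte 2: 0xA4 = 10100100 (10xxxxxx ✓), payload 100100.
Concatenate: 01000100100 = 0x224 (11 bits → U+0224).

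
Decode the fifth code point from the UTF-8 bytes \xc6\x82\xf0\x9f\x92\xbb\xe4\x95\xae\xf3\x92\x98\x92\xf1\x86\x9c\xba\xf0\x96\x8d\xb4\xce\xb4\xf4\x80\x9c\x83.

U+4673A

Offset 0: leading byte 0xC6 = 11000110 → 2-byte char #1 = C6 82.
Offset 2: leading byte 0xF0 = 11110000 → 4-byte char #2 = F0 9F 92 BB.
Offset 6: leading byte 0xE4 = 11100100 → 3-byte char #3 = E4 95 AE.
Offset 9: leading byte 0xF3 = 11110011 → 4-byte char #4 = F3 92 98 92.
Offset 13: leading byte 0xF1 = 11110001 → 4-byte char #5 = F1 86 9C BA.
Leading byte 0xF1 = 11110001 matches 11110xxx → 4-byte sequence.
Byte 1: 0xF1 = 11110001, payload 001 (3 bits).
Byte 2: 0x86 = 10000110 (10xxxxxx ✓), payload 000110.
Byte 3: 0x9C = 10011100 (10xxxxxx ✓), payload 011100.
Byte 4: 0xBA = 10111010 (10xxxxxx ✓), payload 111010.
Concatenate: 001000110011100111010 = 0x4673A (21 bits → U+4673A).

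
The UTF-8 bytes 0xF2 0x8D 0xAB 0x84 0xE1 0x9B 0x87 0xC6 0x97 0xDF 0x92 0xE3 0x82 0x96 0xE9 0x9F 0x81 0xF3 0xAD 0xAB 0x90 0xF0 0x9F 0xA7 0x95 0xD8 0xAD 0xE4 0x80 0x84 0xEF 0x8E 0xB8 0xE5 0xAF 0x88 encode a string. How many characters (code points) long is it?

12

Byte at offset 0: 0xF2 = 11110010 → 4-byte char (#1). Advance 4.
Byte at offset 4: 0xE1 = 11100001 → 3-byte char (#2). Advance 3.
Byte at offset 7: 0xC6 = 11000110 → 2-byte char (#3). Advance 2.
Byte at offset 9: 0xDF = 11011111 → 2-byte char (#4). Advance 2.
Byte at offset 11: 0xE3 = 11100011 → 3-byte char (#5). Advance 3.
Byte at offset 14: 0xE9 = 11101001 → 3-byte char (#6). Advance 3.
Byte at offset 17: 0xF3 = 11110011 → 4-byte char (#7). Advance 4.
Byte at offset 21: 0xF0 = 11110000 → 4-byte char (#8). Advance 4.
Byte at offset 25: 0xD8 = 11011000 → 2-byte char (#9). Advance 2.
Byte at offset 27: 0xE4 = 11100100 → 3-byte char (#10). Advance 3.
Byte at offset 30: 0xEF = 11101111 → 3-byte char (#11). Advance 3.
Byte at offset 33: 0xE5 = 11100101 → 3-byte char (#12). Advance 3.
Reached end at offset 36 after 12 code points.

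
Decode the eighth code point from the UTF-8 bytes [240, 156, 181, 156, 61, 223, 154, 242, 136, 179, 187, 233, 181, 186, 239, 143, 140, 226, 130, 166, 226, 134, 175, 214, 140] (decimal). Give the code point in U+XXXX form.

Offset 0: leading byte 0xF0 = 11110000 → 4-byte char #1 = F0 9C B5 9C.
Offset 4: leading byte 0x3D = 00111101 → 1-byte char #2 = 3D.
Offset 5: leading byte 0xDF = 11011111 → 2-byte char #3 = DF 9A.
Offset 7: leading byte 0xF2 = 11110010 → 4-byte char #4 = F2 88 B3 BB.
Offset 11: leading byte 0xE9 = 11101001 → 3-byte char #5 = E9 B5 BA.
Offset 14: leading byte 0xEF = 11101111 → 3-byte char #6 = EF 8F 8C.
Offset 17: leading byte 0xE2 = 11100010 → 3-byte char #7 = E2 82 A6.
Offset 20: leading byte 0xE2 = 11100010 → 3-byte char #8 = E2 86 AF.
Leading byte 0xE2 = 11100010 matches 1110xxxx → 3-byte sequence.
Byte 1: 0xE2 = 11100010, payload 0010 (4 bits).
Byte 2: 0x86 = 10000110 (10xxxxxx ✓), payload 000110.
Byte 3: 0xAF = 10101111 (10xxxxxx ✓), payload 101111.
Concatenate: 0010000110101111 = 0x21AF (16 bits → U+21AF).

U+21AF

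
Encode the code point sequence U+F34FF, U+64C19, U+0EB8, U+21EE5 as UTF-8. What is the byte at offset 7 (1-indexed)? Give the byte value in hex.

0xB0

1-indexed offset 7 is 0-indexed offset 6.
U+F34FF → 4-byte form F3 B3 93 BF at offsets 0–3.
U+64C19 → 4-byte form F1 A4 B0 99 at offsets 4–7.
Offset 6 falls in char 2's range; it's byte 3 of F1 A4 B0 99 = 0xB0.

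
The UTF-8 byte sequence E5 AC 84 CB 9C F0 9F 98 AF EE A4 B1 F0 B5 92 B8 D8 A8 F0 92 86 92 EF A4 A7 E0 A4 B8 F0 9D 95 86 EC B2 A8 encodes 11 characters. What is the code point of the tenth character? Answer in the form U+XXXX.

U+1D546

Offset 0: leading byte 0xE5 = 11100101 → 3-byte char #1 = E5 AC 84.
Offset 3: leading byte 0xCB = 11001011 → 2-byte char #2 = CB 9C.
Offset 5: leading byte 0xF0 = 11110000 → 4-byte char #3 = F0 9F 98 AF.
Offset 9: leading byte 0xEE = 11101110 → 3-byte char #4 = EE A4 B1.
Offset 12: leading byte 0xF0 = 11110000 → 4-byte char #5 = F0 B5 92 B8.
Offset 16: leading byte 0xD8 = 11011000 → 2-byte char #6 = D8 A8.
Offset 18: leading byte 0xF0 = 11110000 → 4-byte char #7 = F0 92 86 92.
Offset 22: leading byte 0xEF = 11101111 → 3-byte char #8 = EF A4 A7.
Offset 25: leading byte 0xE0 = 11100000 → 3-byte char #9 = E0 A4 B8.
Offset 28: leading byte 0xF0 = 11110000 → 4-byte char #10 = F0 9D 95 86.
Leading byte 0xF0 = 11110000 matches 11110xxx → 4-byte sequence.
Byte 1: 0xF0 = 11110000, payload 000 (3 bits).
Byte 2: 0x9D = 10011101 (10xxxxxx ✓), payload 011101.
Byte 3: 0x95 = 10010101 (10xxxxxx ✓), payload 010101.
Byte 4: 0x86 = 10000110 (10xxxxxx ✓), payload 000110.
Concatenate: 000011101010101000110 = 0x1D546 (21 bits → U+1D546).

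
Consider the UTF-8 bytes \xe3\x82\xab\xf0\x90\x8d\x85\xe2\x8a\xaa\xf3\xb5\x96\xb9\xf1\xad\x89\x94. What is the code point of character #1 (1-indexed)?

U+30AB

Offset 0: leading byte 0xE3 = 11100011 → 3-byte char #1 = E3 82 AB.
Leading byte 0xE3 = 11100011 matches 1110xxxx → 3-byte sequence.
Byte 1: 0xE3 = 11100011, payload 0011 (4 bits).
Byte 2: 0x82 = 10000010 (10xxxxxx ✓), payload 000010.
Byte 3: 0xAB = 10101011 (10xxxxxx ✓), payload 101011.
Concatenate: 0011000010101011 = 0x30AB (16 bits → U+30AB).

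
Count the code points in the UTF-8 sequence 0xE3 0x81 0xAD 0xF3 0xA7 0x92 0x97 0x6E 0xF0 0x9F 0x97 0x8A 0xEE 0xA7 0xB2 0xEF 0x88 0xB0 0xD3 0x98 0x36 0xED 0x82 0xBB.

Byte at offset 0: 0xE3 = 11100011 → 3-byte char (#1). Advance 3.
Byte at offset 3: 0xF3 = 11110011 → 4-byte char (#2). Advance 4.
Byte at offset 7: 0x6E = 01101110 → 1-byte char (#3). Advance 1.
Byte at offset 8: 0xF0 = 11110000 → 4-byte char (#4). Advance 4.
Byte at offset 12: 0xEE = 11101110 → 3-byte char (#5). Advance 3.
Byte at offset 15: 0xEF = 11101111 → 3-byte char (#6). Advance 3.
Byte at offset 18: 0xD3 = 11010011 → 2-byte char (#7). Advance 2.
Byte at offset 20: 0x36 = 00110110 → 1-byte char (#8). Advance 1.
Byte at offset 21: 0xED = 11101101 → 3-byte char (#9). Advance 3.
Reached end at offset 24 after 9 code points.

9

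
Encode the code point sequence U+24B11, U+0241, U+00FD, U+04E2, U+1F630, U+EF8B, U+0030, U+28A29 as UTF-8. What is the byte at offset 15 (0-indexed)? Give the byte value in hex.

0xBE

U+24B11 → 4-byte form F0 A4 AC 91 at offsets 0–3.
U+0241 → 2-byte form C9 81 at offsets 4–5.
U+00FD → 2-byte form C3 BD at offsets 6–7.
U+04E2 → 2-byte form D3 A2 at offsets 8–9.
U+1F630 → 4-byte form F0 9F 98 B0 at offsets 10–13.
U+EF8B → 3-byte form EE BE 8B at offsets 14–16.
Offset 15 falls in char 6's range; it's byte 2 of EE BE 8B = 0xBE.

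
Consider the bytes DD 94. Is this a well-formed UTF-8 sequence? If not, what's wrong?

Leading byte 0xDD = 11011101 → 2-byte form.
Continuation bytes 0x94=10010100 all match 10xxxxxx.
Decoded value 0x754 is ≥ 0x80 (shortest form) and not a surrogate.

valid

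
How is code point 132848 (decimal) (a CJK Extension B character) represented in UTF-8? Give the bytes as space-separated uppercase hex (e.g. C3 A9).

U+206F0 = 0x206F0 = 132848 decimal. In range U+10000–U+10FFFF → 4-byte form: 11110xxx 10xxxxxx 10xxxxxx 10xxxxxx.
Binary (21 bits): 000100000011011110000.
Split 3+6+6+6: 000 | 100000 | 011011 | 110000.
Byte 1: 11110000 = 0xF0.
Byte 2: 10100000 = 0xA0.
Byte 3: 10011011 = 0x9B.
Byte 4: 10110000 = 0xB0.

F0 A0 9B B0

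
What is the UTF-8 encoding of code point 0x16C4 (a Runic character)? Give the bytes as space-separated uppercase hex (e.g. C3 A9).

E1 9B 84

U+16C4 = 0x16C4 = 5828 decimal. In range U+0800–U+FFFF → 3-byte form: 1110xxxx 10xxxxxx 10xxxxxx.
Binary (16 bits): 0001011011000100.
Split 4+6+6: 0001 | 011011 | 000100.
Byte 1: 11100001 = 0xE1.
Byte 2: 10011011 = 0x9B.
Byte 3: 10000100 = 0x84.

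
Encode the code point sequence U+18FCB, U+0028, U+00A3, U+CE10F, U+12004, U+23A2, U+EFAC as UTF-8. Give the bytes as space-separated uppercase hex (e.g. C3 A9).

F0 98 BF 8B 28 C2 A3 F3 8E 84 8F F0 92 80 84 E2 8E A2 EE BE AC

U+18FCB: 4-byte form → F0 98 BF 8B.
U+0028: 1-byte form → 28.
U+00A3: 2-byte form → C2 A3.
U+CE10F: 4-byte form → F3 8E 84 8F.
U+12004: 4-byte form → F0 92 80 84.
U+23A2: 3-byte form → E2 8E A2.
U+EFAC: 3-byte form → EE BE AC.
Concatenated (21 bytes): F0 98 BF 8B 28 C2 A3 F3 8E 84 8F F0 92 80 84 E2 8E A2 EE BE AC.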